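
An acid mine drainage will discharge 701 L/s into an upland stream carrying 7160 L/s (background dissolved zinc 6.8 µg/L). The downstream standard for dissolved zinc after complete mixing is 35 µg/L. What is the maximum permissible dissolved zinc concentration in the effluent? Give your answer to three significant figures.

At the limit, (Qr·Cr + Qe·Cₑ)/(Qr + Qe) = 35:
Cₑ = (7861·35 − 7160·6.800) / 701.0 = 323.0 µg/L.

323 µg/L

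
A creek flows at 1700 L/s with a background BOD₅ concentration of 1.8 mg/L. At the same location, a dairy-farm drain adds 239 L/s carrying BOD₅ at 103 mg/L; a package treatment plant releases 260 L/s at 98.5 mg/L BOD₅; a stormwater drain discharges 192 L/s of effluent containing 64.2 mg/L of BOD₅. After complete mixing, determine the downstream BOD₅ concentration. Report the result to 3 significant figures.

27.4 mg/L

Mass balance: C = (1700·1.800 + 239.0·103.0 + 260.0·98.50 + 192.0·64.20) / 2391 = 65610/2391 = 27.44 mg/L.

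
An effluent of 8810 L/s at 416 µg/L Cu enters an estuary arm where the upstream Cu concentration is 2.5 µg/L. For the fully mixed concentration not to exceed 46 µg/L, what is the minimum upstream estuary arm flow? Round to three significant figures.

74900 L/s

Set C_mix = 46: (Q·2.500 + 8810·416.0) / (Q + 8810) = 46
→ Q = 8810·(416.0 − 46)/(46 − 2.500) = 74940 L/s.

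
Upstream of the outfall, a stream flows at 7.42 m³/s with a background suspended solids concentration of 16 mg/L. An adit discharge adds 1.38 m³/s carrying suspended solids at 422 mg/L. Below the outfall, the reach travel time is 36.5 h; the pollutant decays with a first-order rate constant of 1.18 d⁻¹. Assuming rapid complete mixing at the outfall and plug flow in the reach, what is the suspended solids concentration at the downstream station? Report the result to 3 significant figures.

13.2 mg/L

After mixing, C = (7.420·16.00 + 1.380·422.0) / 8.800 = 701.1/8.800 = 79.67 mg/L.
First-order decay: C = 79.67·exp(−k·t) = 79.67·0.1662 = 13.24 mg/L.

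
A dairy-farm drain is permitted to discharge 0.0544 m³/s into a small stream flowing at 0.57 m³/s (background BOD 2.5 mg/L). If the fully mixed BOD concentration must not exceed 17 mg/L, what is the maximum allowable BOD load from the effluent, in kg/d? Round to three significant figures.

794 kg/d

Mass balance at the limit: 0.5700·2.500 + 0.05440·Cₑ = 0.6244·17 → Cₑ = 168.9 mg/L.
Load = 0.05440 m³/s × 168.9 g/m³ × 86 400 s/d = 794.0 kg/d.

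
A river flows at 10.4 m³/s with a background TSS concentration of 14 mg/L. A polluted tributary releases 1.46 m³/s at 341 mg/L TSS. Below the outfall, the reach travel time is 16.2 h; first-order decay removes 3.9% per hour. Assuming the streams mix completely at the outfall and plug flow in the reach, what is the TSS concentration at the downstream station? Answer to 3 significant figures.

28.5 mg/L

After mixing, C = (10.40·14.00 + 1.460·341.0) / 11.86 = 643.5/11.86 = 54.25 mg/L.
3.9%/h lost → k = −ln(1 − 0.039) = 0.03978 h⁻¹.
First-order decay: C = 54.25·exp(−k·t) = 54.25·0.5250 = 28.48 mg/L.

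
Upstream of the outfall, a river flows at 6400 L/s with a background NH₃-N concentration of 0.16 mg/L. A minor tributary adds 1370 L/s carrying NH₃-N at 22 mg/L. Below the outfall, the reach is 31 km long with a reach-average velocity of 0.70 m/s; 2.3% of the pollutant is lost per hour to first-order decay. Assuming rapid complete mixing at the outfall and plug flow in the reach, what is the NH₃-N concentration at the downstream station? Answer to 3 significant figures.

3.01 mg/L

Flow-weighted average: C = (6400·0.1600 + 1370·22.00) / 7770 = 31160/7770 = 4.011 mg/L.
Travel time t = 31·1000 / 0.70 = 44290 s = 12.30 h.
2.3%/h lost → k = −ln(1 − 0.023) = 0.02327 h⁻¹.
Decay over the reach: 4.011·exp(−kt) = 4.011·0.7511 = 3.012 mg/L.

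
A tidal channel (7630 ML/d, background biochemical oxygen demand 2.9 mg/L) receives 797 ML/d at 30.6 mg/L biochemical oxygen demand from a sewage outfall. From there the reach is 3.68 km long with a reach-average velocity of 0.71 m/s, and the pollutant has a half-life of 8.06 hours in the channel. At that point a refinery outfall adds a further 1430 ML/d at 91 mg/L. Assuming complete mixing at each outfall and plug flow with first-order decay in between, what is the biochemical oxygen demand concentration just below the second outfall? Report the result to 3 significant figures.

17.4 mg/L

Mass balance: C = (7630·2.900 + 797.0·30.60) / 8427 = 46520/8427 = 5.520 mg/L; combined flow 8427 ML/d.
Travel time t = 3.68·1000 / 0.71 = 5183 s = 1.440 h.
Half-life 8.06 h → k = ln 2 / 8.06 = 0.08600 h⁻¹ = 2.064 d⁻¹.
Applying C = C₀e^(−kt): 5.520 × 0.8835 = 4.877 mg/L.
Second outfall: C = (8427·4.877 + 1430·91.00)/9857 = 17.37 mg/L.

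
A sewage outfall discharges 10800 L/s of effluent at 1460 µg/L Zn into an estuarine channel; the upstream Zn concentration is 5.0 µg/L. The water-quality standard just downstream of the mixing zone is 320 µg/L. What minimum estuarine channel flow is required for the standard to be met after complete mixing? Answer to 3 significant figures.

39100 L/s

Set C_mix = 320: (Q·5.000 + 10800·1460) / (Q + 10800) = 320
→ Q = 10800·(1460 − 320)/(320 − 5.000) = 39090 L/s.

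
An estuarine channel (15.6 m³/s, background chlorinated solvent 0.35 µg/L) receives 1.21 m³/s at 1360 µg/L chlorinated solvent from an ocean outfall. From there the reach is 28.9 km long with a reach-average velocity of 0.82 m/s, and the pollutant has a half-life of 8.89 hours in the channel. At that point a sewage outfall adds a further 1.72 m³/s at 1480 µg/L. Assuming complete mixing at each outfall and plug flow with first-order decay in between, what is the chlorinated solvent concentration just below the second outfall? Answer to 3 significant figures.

Mixed concentration C = ΣQC/ΣQ = (15.60·0.3500 + 1.210·1360) / 16.81 = 1651/16.81 = 98.22 µg/L; combined flow 16.81 m³/s.
Travel time t = 28.9·1000 / 0.82 = 35240 s = 9.790 h.
Half-life 8.89 h → k = ln 2 / 8.89 = 0.07797 h⁻¹ = 1.871 d⁻¹.
Decay over the reach: 98.22·exp(−kt) = 98.22·0.4661 = 45.78 µg/L.
Second outfall: C = (16.81·45.78 + 1.720·1480)/18.53 = 178.9 µg/L.

179 µg/L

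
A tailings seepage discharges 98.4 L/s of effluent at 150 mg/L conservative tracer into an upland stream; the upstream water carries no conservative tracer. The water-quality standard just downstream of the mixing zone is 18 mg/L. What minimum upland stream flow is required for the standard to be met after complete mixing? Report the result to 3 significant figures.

722 L/s

Set C_mix = 18: (Q·0 + 98.40·150.0) / (Q + 98.40) = 18
→ Q = 98.40·(150.0 − 18)/(18 − 0) = 721.6 L/s.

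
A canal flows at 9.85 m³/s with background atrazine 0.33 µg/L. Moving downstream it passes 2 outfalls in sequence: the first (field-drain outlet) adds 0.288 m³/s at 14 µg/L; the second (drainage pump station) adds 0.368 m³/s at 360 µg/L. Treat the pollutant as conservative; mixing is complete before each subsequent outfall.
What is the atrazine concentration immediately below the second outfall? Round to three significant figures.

13.3 µg/L

Outfall 1: combined Q = 10.14 m³/s; C = (9.850·0.3300 + 0.2880·14.00)/10.14 = 0.7183 µg/L.
Outfall 2: combined Q = 10.51 m³/s; C = (10.14·0.7183 + 0.3680·360.0)/10.51 = 13.30 µg/L.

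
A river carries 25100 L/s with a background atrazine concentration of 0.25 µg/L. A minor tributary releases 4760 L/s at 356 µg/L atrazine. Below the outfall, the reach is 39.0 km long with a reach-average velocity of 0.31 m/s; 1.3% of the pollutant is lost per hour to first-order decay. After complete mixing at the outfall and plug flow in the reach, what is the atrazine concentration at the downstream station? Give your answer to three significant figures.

After mixing, C = (25100·0.2500 + 4760·356.0) / 29860 = 1701000/29860 = 56.96 µg/L.
Travel time t = 39.0·1000 / 0.31 = 125800 s = 34.95 h.
1.3%/h lost → k = −ln(1 − 0.013) = 0.01309 h⁻¹.
After decay, C = 56.96 × e^(−kt) = 56.96 × 0.6330 = 36.06 µg/L.

36.1 µg/L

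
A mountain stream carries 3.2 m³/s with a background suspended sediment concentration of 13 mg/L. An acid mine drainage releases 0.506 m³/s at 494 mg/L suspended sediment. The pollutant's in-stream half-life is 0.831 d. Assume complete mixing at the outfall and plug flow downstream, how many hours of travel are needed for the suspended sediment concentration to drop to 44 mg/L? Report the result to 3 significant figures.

Flow-weighted average: C = (3.200·13.00 + 0.5060·494.0) / 3.706 = 291.6/3.706 = 78.67 mg/L.
Half-life 0.831 d → k = ln 2 / 0.831 = 0.8341 d⁻¹.
78.67·exp(−k·t) = 44 → t = ln(78.67/44)/k = 60190 s = 16.72 h.

16.7 h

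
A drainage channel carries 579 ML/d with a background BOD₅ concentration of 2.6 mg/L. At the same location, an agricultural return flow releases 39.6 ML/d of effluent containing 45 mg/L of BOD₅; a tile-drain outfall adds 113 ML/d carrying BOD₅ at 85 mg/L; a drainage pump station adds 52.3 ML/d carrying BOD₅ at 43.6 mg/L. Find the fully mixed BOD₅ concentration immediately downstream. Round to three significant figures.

Mass balance: C = (579.0·2.600 + 39.60·45.00 + 113.0·85.00 + 52.30·43.60) / 783.9 = 15170/783.9 = 19.36 mg/L.

19.4 mg/L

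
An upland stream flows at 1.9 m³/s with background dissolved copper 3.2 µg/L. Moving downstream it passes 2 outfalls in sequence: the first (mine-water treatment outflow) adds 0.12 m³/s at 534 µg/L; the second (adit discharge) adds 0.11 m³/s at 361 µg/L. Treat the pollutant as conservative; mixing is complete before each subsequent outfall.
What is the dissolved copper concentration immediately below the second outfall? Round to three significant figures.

51.6 µg/L

Outfall 1: combined Q = 2.020 m³/s; C = (1.900·3.200 + 0.1200·534.0)/2.020 = 34.73 µg/L.
Outfall 2: combined Q = 2.130 m³/s; C = (2.020·34.73 + 0.1100·361.0)/2.130 = 51.58 µg/L.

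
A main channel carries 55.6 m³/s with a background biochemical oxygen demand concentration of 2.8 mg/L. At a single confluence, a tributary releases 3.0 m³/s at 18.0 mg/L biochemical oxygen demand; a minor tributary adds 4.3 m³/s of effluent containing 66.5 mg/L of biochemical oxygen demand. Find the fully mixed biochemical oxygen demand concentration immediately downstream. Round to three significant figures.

7.88 mg/L

After mixing, C = (55.60·2.800 + 3.000·18.00 + 4.300·66.50) / 62.90 = 495.6/62.90 = 7.880 mg/L.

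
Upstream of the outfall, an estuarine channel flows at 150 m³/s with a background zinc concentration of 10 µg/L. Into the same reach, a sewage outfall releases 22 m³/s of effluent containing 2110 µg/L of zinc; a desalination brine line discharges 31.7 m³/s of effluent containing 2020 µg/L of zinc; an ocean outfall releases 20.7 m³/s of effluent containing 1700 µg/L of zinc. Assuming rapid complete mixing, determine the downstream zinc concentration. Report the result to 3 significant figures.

After mixing, C = (150.0·10.00 + 22.00·2110 + 31.70·2020 + 20.70·1700) / 224.4 = 147100/224.4 = 655.7 µg/L.

656 µg/L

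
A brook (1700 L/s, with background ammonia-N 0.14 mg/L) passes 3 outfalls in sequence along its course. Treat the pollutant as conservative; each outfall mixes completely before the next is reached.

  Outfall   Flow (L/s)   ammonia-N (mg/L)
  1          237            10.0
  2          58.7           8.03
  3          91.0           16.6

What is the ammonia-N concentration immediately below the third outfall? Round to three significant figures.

Outfall 1: combined Q = 1937 L/s; C = (1700·0.1400 + 237.0·10.00)/1937 = 1.346 mg/L.
Outfall 2: combined Q = 1996 L/s; C = (1937·1.346 + 58.70·8.030)/1996 = 1.543 mg/L.
Outfall 3: combined Q = 2087 L/s; C = (1996·1.543 + 91.00·16.60)/2087 = 2.200 mg/L.

2.20 mg/L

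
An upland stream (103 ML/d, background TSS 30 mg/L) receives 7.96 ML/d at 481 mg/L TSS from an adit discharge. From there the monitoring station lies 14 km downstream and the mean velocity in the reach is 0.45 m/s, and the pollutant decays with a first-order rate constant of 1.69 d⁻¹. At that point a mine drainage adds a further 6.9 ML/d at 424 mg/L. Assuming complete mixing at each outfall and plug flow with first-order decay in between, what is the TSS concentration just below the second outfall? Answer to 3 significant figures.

56.8 mg/L

Mixed concentration C = ΣQC/ΣQ = (103.0·30.00 + 7.960·481.0) / 111.0 = 6919/111.0 = 62.35 mg/L; combined flow 111.0 ML/d.
Travel time t = 14·1000 / 0.45 = 31110 s = 8.642 h.
After decay, C = 62.35 × e^(−kt) = 62.35 × 0.5441 = 33.93 mg/L.
Second outfall: C = (111.0·33.93 + 6.900·424.0)/117.9 = 56.77 mg/L.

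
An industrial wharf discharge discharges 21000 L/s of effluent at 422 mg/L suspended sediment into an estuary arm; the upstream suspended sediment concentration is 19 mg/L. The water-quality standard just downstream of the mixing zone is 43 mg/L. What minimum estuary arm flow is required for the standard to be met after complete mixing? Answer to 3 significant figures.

Set C_mix = 43: (Q·19.00 + 21000·422.0) / (Q + 21000) = 43
→ Q = 21000·(422.0 − 43)/(43 − 19.00) = 331600 L/s.

332000 L/s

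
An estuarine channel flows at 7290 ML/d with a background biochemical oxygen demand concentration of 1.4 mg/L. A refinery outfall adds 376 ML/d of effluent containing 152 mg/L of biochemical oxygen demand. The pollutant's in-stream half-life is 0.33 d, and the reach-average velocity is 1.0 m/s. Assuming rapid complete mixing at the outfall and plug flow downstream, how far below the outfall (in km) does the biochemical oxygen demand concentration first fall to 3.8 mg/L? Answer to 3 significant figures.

34.5 km

Flow-weighted average: C = (7290·1.400 + 376.0·152.0) / 7666 = 67360/7666 = 8.787 mg/L.
Half-life 0.33 d → k = ln 2 / 0.33 = 2.100 d⁻¹.
Set 8.787·exp(−k·t) = 3.8 → t = ln(8.787/3.8)/k = 34480 s = 9.578 h.
Distance = v·t = 1.0·34480 = 34480 m = 34.48 km.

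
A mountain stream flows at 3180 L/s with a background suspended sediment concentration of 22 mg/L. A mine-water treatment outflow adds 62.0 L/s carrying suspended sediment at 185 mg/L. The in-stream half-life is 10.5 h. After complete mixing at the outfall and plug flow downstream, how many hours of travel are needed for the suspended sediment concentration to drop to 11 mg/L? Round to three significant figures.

Flow-weighted average: C = (3180·22.00 + 62.00·185.0) / 3242 = 81430/3242 = 25.12 mg/L.
Half-life 10.5 h → k = ln 2 / 10.5 = 0.06601 h⁻¹ = 1.584 d⁻¹.
25.12·exp(−k·t) = 11 → t = ln(25.12/11)/k = 45030 s = 12.51 h.

12.5 h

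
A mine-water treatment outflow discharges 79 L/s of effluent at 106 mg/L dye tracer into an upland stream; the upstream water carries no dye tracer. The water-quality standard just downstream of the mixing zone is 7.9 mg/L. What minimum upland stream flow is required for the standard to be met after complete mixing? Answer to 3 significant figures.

Set C_mix = 7.9: (Q·0 + 79.00·106.0) / (Q + 79.00) = 7.9
→ Q = 79.00·(106.0 − 7.9)/(7.9 − 0) = 981.0 L/s.

981 L/s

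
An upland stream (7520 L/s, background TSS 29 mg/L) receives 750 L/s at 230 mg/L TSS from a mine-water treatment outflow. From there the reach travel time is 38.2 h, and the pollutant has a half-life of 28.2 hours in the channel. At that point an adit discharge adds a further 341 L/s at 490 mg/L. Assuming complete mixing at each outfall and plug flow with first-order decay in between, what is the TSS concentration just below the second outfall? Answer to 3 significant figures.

37.1 mg/L

Conservation of mass: C = (7520·29.00 + 750.0·230.0) / 8270 = 390600/8270 = 47.23 mg/L; combined flow 8270 L/s.
Half-life 28.2 h → k = ln 2 / 28.2 = 0.02458 h⁻¹ = 0.5899 d⁻¹.
Decay over the reach: 47.23·exp(−kt) = 47.23·0.3910 = 18.47 mg/L.
At the second outfall, C = (8270·18.47 + 341.0·490.0) / (8270 + 341.0) = 37.14 mg/L.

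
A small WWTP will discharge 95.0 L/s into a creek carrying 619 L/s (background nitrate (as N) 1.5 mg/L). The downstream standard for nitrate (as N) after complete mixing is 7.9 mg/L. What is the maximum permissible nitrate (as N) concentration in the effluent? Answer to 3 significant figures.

49.6 mg/L

At the limit, (Qr·Cr + Qe·Cₑ)/(Qr + Qe) = 7.9:
Cₑ = (714.0·7.9 − 619.0·1.500) / 95.00 = 49.60 mg/L.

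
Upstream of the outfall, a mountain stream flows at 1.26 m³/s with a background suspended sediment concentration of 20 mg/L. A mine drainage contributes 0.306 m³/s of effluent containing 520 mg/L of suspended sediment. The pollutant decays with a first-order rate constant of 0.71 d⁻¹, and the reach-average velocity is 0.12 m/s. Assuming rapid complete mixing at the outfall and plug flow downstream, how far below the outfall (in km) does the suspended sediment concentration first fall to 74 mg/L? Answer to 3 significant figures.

Mass balance: C = (1.260·20.00 + 0.3060·520.0) / 1.566 = 184.3/1.566 = 117.7 mg/L.
Set 117.7·exp(−k·t) = 74 → t = ln(117.7/74)/k = 56470 s = 15.69 h.
Distance = v·t = 0.12·56470 = 6777 m = 6.777 km.

6.78 km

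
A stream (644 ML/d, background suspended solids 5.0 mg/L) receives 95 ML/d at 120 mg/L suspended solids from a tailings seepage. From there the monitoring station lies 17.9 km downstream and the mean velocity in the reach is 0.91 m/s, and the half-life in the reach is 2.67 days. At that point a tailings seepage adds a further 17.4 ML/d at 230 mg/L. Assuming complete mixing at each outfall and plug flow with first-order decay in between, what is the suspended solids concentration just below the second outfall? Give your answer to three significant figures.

Flow-weighted average: C = (644.0·5.000 + 95.00·120.0) / 739.0 = 14620/739.0 = 19.78 mg/L; combined flow 739.0 ML/d.
Travel time t = 17.9·1000 / 0.91 = 19670 s = 5.464 h.
Half-life 2.67 d → k = ln 2 / 2.67 = 0.2596 d⁻¹.
Decay over the reach: 19.78·exp(−kt) = 19.78·0.9426 = 18.65 mg/L.
Second outfall: C = (739.0·18.65 + 17.40·230.0)/756.4 = 23.51 mg/L.

23.5 mg/L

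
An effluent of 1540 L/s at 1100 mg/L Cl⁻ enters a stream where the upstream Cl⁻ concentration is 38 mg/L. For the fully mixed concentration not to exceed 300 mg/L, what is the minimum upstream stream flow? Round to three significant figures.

Set C_mix = 300: (Q·38.00 + 1540·1100) / (Q + 1540) = 300
→ Q = 1540·(1100 − 300)/(300 − 38.00) = 4702 L/s.

4700 L/s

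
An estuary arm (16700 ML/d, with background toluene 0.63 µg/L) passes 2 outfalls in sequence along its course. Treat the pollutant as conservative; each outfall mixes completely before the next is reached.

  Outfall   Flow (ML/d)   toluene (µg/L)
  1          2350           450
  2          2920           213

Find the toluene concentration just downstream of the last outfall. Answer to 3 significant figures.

Outfall 1: combined Q = 19050 ML/d; C = (16700·0.6300 + 2350·450.0)/19050 = 56.06 µg/L.
Outfall 2: combined Q = 21970 ML/d; C = (19050·56.06 + 2920·213.0)/21970 = 76.92 µg/L.

76.9 µg/L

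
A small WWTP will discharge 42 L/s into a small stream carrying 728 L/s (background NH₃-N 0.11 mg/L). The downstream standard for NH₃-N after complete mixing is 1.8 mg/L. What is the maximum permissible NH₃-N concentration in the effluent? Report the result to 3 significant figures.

31.1 mg/L

At the limit, (Qr·Cr + Qe·Cₑ)/(Qr + Qe) = 1.8:
Cₑ = (770.0·1.8 − 728.0·0.1100) / 42.00 = 31.09 mg/L.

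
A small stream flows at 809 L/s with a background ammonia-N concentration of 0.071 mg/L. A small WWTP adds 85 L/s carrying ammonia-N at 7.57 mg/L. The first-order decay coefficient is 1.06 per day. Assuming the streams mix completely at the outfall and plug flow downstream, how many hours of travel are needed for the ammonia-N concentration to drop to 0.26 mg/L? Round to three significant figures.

25.0 h

Mixed concentration C = ΣQC/ΣQ = (809.0·0.07100 + 85.00·7.570) / 894.0 = 700.9/894.0 = 0.7840 mg/L.
0.7840·exp(−k·t) = 0.26 → t = ln(0.7840/0.26)/k = 89960 s = 24.99 h.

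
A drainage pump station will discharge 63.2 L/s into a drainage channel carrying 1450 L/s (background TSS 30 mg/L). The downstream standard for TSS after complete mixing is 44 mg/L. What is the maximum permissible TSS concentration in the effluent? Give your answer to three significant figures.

At the limit, (Qr·Cr + Qe·Cₑ)/(Qr + Qe) = 44:
Cₑ = (1513·44 − 1450·30.00) / 63.20 = 365.2 mg/L.

365 mg/L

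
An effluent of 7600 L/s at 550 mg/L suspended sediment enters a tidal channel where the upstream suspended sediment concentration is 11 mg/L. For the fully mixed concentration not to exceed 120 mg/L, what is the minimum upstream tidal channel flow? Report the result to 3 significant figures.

30000 L/s

Set C_mix = 120: (Q·11.00 + 7600·550.0) / (Q + 7600) = 120
→ Q = 7600·(550.0 − 120)/(120 − 11.00) = 29980 L/s.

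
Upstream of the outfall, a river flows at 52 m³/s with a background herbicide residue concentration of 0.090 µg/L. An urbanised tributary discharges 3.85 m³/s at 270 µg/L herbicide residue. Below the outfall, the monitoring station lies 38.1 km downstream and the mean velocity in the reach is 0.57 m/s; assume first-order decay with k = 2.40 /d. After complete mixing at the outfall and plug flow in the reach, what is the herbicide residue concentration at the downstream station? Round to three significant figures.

Mixed concentration C = ΣQC/ΣQ = (52.00·0.09000 + 3.850·270.0) / 55.85 = 1044/55.85 = 18.70 µg/L.
Travel time t = 38.1·1000 / 0.57 = 66840 s = 18.57 h.
First-order decay: C = 18.70·exp(−k·t) = 18.70·0.1562 = 2.920 µg/L.

2.92 µg/L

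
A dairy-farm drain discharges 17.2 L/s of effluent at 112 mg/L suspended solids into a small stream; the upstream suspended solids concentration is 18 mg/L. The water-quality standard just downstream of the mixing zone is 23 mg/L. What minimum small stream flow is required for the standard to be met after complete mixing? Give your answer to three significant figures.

Set C_mix = 23: (Q·18.00 + 17.20·112.0) / (Q + 17.20) = 23
→ Q = 17.20·(112.0 − 23)/(23 − 18.00) = 306.2 L/s.

306 L/s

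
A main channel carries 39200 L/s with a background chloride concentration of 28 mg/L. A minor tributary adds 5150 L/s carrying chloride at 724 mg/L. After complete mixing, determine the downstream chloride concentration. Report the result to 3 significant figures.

109 mg/L

Conservation of mass: C = (39200·28.00 + 5150·724.0) / 44350 = 4826000/44350 = 108.8 mg/L.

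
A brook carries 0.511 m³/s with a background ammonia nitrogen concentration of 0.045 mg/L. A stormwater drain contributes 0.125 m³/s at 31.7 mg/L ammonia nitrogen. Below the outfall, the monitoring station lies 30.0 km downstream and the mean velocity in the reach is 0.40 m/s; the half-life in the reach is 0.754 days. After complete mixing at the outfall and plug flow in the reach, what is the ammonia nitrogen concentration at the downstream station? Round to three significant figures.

After mixing, C = (0.5110·0.04500 + 0.1250·31.70) / 0.6360 = 3.985/0.6360 = 6.267 mg/L.
Travel time t = 30.0·1000 / 0.40 = 75000 s = 20.83 h.
Half-life 0.754 d → k = ln 2 / 0.754 = 0.9193 d⁻¹.
First-order decay: C = 6.267·exp(−k·t) = 6.267·0.4502 = 2.821 mg/L.

2.82 mg/L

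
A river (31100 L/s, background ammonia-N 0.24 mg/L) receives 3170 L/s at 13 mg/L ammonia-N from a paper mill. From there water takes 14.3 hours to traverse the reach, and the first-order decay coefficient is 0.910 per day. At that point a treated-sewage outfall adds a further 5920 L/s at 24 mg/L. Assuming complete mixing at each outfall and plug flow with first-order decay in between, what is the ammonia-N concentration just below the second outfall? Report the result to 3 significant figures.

4.24 mg/L

Mixed concentration C = ΣQC/ΣQ = (31100·0.2400 + 3170·13.00) / 34270 = 48670/34270 = 1.420 mg/L; combined flow 34270 L/s.
After decay, C = 1.420 × e^(−kt) = 1.420 × 0.5815 = 0.8259 mg/L.
Second outfall: C = (34270·0.8259 + 5920·24.00)/40190 = 4.239 mg/L.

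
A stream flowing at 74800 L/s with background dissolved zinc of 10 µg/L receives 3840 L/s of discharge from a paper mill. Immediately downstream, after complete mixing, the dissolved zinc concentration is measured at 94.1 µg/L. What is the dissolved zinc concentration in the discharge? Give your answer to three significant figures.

1730 µg/L

Mass balance: 74800·10.00 + 3840·Cₑ = 78640·94.10
→ Cₑ = (78640·94.10 − 74800·10.00) / 3840 = 1732 µg/L.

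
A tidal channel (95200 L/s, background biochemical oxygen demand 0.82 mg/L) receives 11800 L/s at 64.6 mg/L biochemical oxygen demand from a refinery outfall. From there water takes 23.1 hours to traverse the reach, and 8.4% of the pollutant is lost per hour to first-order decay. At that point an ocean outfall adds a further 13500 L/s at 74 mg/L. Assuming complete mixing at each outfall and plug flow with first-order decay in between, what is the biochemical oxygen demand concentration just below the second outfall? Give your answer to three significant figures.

9.21 mg/L

Mass balance: C = (95200·0.8200 + 11800·64.60) / 107000 = 840300/107000 = 7.854 mg/L; combined flow 107000 L/s.
8.4%/h lost → k = −ln(1 − 0.084) = 0.08774 h⁻¹.
Applying C = C₀e^(−kt): 7.854 × 0.1318 = 1.035 mg/L.
Second outfall: C = (107000·1.035 + 13500·74.00)/120500 = 9.209 mg/L.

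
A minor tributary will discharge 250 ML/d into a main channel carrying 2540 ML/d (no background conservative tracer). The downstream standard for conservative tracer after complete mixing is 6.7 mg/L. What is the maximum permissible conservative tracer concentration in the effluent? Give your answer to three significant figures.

74.8 mg/L

At the limit, (Qr·Cr + Qe·Cₑ)/(Qr + Qe) = 6.7:
Cₑ = (2790·6.7 − 2540·0) / 250.0 = 74.77 mg/L.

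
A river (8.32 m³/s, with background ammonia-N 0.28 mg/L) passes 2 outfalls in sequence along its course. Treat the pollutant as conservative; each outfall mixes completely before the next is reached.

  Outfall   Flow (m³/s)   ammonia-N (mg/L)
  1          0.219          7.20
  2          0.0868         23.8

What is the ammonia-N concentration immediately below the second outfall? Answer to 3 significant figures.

0.692 mg/L

After outfall 1: Q = 8.320 + 0.2190 = 8.539 m³/s; C = (8.320·0.2800 + 0.2190·7.200)/8.539 = 0.4575 mg/L.
After outfall 2: Q = 8.539 + 0.08680 = 8.626 m³/s; C = (8.539·0.4575 + 0.08680·23.80)/8.626 = 0.6924 mg/L.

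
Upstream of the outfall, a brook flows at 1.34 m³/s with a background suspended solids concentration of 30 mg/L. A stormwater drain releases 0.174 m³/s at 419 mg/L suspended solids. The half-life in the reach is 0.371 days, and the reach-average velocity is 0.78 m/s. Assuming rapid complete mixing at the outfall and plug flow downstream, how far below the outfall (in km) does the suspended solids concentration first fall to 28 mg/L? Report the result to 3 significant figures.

35.4 km

Conservation of mass: C = (1.340·30.00 + 0.1740·419.0) / 1.514 = 113.1/1.514 = 74.71 mg/L.
Half-life 0.371 d → k = ln 2 / 0.371 = 1.868 d⁻¹.
Set 74.71·exp(−k·t) = 28 → t = ln(74.71/28)/k = 45380 s = 12.61 h.
Distance = v·t = 0.78·45380 = 35400 m = 35.40 km.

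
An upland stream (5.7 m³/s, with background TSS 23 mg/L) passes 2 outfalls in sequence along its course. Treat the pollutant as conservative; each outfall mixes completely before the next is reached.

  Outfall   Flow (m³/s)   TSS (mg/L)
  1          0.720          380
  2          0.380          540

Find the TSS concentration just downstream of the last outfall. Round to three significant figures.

Outfall 1: combined Q = 6.420 m³/s; C = (5.700·23.00 + 0.7200·380.0)/6.420 = 63.04 mg/L.
Outfall 2: combined Q = 6.800 m³/s; C = (6.420·63.04 + 0.3800·540.0)/6.800 = 89.69 mg/L.

89.7 mg/L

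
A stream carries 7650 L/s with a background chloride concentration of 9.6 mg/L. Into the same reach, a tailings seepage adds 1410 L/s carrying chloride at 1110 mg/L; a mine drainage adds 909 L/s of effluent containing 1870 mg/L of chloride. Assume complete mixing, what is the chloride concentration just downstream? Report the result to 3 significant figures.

335 mg/L

Conservation of mass: C = (7650·9.600 + 1410·1110 + 909.0·1870) / 9969 = 3338000/9969 = 334.9 mg/L.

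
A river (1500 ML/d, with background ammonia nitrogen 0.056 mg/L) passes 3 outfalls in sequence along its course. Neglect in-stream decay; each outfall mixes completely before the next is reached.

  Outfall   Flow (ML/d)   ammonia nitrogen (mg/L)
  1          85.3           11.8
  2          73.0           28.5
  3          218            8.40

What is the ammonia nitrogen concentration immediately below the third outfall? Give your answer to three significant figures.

After outfall 1: Q = 1500 + 85.30 = 1585 ML/d; C = (1500·0.05600 + 85.30·11.80)/1585 = 0.6879 mg/L.
After outfall 2: Q = 1585 + 73.00 = 1658 ML/d; C = (1585·0.6879 + 73.00·28.50)/1658 = 1.912 mg/L.
After outfall 3: Q = 1658 + 218.0 = 1876 ML/d; C = (1658·1.912 + 218.0·8.400)/1876 = 2.666 mg/L.

2.67 mg/L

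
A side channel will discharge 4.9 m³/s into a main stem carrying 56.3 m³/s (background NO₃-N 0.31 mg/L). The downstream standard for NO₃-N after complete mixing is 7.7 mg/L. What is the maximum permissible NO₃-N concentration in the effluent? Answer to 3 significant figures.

At the limit, (Qr·Cr + Qe·Cₑ)/(Qr + Qe) = 7.7:
Cₑ = (61.20·7.7 − 56.30·0.3100) / 4.900 = 92.61 mg/L.

92.6 mg/L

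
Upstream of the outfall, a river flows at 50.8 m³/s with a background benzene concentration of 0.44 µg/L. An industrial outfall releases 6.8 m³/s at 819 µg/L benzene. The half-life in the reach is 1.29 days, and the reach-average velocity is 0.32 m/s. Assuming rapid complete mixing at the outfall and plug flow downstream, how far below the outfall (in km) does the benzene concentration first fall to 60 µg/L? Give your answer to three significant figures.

24.8 km

Mixed concentration C = ΣQC/ΣQ = (50.80·0.4400 + 6.800·819.0) / 57.60 = 5592/57.60 = 97.08 µg/L.
Half-life 1.29 d → k = ln 2 / 1.29 = 0.5373 d⁻¹.
Set 97.08·exp(−k·t) = 60 → t = ln(97.08/60)/k = 77370 s = 21.49 h.
Distance = v·t = 0.32·77370 = 24760 m = 24.76 km.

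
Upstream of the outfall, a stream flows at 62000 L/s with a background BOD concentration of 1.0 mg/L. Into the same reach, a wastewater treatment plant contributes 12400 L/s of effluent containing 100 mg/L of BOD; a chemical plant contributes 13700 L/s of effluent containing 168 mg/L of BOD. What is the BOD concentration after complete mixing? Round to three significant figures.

40.9 mg/L

Flow-weighted average: C = (62000·1.000 + 12400·100.0 + 13700·168.0) / 88100 = 3604000/88100 = 40.90 mg/L.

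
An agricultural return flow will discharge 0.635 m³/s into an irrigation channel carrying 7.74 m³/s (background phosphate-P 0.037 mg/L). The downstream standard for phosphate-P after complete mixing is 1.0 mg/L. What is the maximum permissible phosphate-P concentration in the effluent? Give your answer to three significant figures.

12.7 mg/L

At the limit, (Qr·Cr + Qe·Cₑ)/(Qr + Qe) = 1.0:
Cₑ = (8.375·1.0 − 7.740·0.03700) / 0.6350 = 12.74 mg/L.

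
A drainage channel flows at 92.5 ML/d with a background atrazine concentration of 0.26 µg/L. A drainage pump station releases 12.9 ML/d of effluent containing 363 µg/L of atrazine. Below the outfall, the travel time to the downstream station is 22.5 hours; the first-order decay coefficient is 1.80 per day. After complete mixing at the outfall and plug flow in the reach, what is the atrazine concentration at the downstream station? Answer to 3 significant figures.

8.26 µg/L

Conservation of mass: C = (92.50·0.2600 + 12.90·363.0) / 105.4 = 4707/105.4 = 44.66 µg/L.
First-order decay: C = 44.66·exp(−k·t) = 44.66·0.1850 = 8.261 µg/L.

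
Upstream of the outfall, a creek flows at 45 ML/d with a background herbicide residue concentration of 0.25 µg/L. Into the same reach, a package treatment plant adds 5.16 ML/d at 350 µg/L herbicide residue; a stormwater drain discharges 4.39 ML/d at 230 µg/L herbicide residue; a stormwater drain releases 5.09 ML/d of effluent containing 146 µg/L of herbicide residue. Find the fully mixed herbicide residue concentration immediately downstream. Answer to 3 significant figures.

Mixed concentration C = ΣQC/ΣQ = (45.00·0.2500 + 5.160·350.0 + 4.390·230.0 + 5.090·146.0) / 59.64 = 3570/59.64 = 59.86 µg/L.

59.9 µg/L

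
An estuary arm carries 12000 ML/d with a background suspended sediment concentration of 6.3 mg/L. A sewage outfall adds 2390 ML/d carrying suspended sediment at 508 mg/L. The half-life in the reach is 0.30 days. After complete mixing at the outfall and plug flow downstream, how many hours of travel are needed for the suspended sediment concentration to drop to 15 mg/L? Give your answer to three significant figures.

After mixing, C = (12000·6.300 + 2390·508.0) / 14390 = 1290000/14390 = 89.63 mg/L.
Half-life 0.30 d → k = ln 2 / 0.30 = 2.310 d⁻¹.
89.63·exp(−k·t) = 15 → t = ln(89.63/15)/k = 66850 s = 18.57 h.

18.6 h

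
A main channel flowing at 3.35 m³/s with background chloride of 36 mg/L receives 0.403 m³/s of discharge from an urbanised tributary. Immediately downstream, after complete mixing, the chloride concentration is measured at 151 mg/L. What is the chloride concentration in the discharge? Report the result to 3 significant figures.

1110 mg/L

Mass balance: 3.350·36.00 + 0.4030·Cₑ = 3.753·151.0
→ Cₑ = (3.753·151.0 − 3.350·36.00) / 0.4030 = 1107 mg/L.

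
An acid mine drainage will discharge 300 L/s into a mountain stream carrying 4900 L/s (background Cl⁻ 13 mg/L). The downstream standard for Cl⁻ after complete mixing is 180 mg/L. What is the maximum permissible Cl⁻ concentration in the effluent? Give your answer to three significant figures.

At the limit, (Qr·Cr + Qe·Cₑ)/(Qr + Qe) = 180:
Cₑ = (5200·180 − 4900·13.00) / 300.0 = 2908 mg/L.

2910 mg/L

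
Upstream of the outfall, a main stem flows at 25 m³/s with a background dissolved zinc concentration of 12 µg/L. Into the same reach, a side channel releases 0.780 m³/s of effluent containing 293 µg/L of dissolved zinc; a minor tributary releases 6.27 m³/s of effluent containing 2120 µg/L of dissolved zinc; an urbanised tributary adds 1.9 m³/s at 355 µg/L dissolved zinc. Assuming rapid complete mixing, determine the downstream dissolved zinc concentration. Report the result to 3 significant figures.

Mixed concentration C = ΣQC/ΣQ = (25.00·12.00 + 0.7800·293.0 + 6.270·2120 + 1.900·355.0) / 33.95 = 14500/33.95 = 427.0 µg/L.

427 µg/L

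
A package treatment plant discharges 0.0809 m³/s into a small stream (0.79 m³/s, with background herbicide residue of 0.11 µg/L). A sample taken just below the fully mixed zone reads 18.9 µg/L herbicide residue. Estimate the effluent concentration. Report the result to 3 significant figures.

Mass balance: 0.7900·0.1100 + 0.08090·Cₑ = 0.8709·18.90
→ Cₑ = (0.8709·18.90 − 0.7900·0.1100) / 0.08090 = 202.4 µg/L.

202 µg/L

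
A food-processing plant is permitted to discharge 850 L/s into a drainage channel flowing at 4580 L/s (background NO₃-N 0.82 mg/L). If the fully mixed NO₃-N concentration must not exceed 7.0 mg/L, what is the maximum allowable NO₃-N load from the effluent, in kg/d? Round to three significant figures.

Mass balance at the limit: 4580·0.8200 + 850.0·Cₑ = 5430·7.0 → Cₑ = 40.30 mg/L.
850.0 L/s = 0.8500 m³/s. Load = 0.8500 m³/s × 40.30 g/m³ × 86 400 s/d = 2960 kg/d.

2960 kg/d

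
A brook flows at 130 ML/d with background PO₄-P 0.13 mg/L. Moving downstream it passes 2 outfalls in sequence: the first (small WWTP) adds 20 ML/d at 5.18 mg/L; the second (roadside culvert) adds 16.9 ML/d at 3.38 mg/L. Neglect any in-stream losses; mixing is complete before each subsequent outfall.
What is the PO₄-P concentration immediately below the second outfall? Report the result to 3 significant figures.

Outfall 1: combined Q = 150.0 ML/d; C = (130.0·0.1300 + 20.00·5.180)/150.0 = 0.8033 mg/L.
Outfall 2: combined Q = 166.9 ML/d; C = (150.0·0.8033 + 16.90·3.380)/166.9 = 1.064 mg/L.

1.06 mg/L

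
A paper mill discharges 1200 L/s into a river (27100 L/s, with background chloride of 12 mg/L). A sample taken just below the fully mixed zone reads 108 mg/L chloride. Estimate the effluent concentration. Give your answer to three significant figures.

2280 mg/L

Mass balance: 27100·12.00 + 1200·Cₑ = 28300·108.0
→ Cₑ = (28300·108.0 − 27100·12.00) / 1200 = 2276 mg/L.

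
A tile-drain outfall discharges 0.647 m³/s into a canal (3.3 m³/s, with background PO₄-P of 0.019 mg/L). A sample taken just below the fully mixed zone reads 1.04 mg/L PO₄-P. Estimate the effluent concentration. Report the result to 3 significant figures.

6.25 mg/L

Mass balance: 3.300·0.01900 + 0.6470·Cₑ = 3.947·1.040
→ Cₑ = (3.947·1.040 − 3.300·0.01900) / 0.6470 = 6.248 mg/L.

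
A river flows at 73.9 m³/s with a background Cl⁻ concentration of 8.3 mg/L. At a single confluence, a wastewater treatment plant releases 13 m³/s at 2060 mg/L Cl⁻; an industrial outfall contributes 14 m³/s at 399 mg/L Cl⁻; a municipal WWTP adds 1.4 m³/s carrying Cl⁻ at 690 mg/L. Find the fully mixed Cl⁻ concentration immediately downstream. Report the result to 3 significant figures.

Flow-weighted average: C = (73.90·8.300 + 13.00·2060 + 14.00·399.0 + 1.400·690.0) / 102.3 = 33950/102.3 = 331.8 mg/L.

332 mg/L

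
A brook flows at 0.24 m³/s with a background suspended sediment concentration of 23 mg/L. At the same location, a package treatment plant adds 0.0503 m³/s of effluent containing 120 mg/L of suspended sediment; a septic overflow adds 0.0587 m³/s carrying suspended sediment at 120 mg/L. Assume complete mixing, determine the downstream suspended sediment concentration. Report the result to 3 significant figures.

53.3 mg/L

Mixed concentration C = ΣQC/ΣQ = (0.2400·23.00 + 0.05030·120.0 + 0.05870·120.0) / 0.3490 = 18.60/0.3490 = 53.30 mg/L.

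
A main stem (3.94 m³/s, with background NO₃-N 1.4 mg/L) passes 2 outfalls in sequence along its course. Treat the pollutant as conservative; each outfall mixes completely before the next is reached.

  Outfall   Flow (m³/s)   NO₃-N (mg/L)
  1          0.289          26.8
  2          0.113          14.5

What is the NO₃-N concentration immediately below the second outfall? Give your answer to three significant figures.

After outfall 1: Q = 3.940 + 0.2890 = 4.229 m³/s; C = (3.940·1.400 + 0.2890·26.80)/4.229 = 3.136 mg/L.
After outfall 2: Q = 4.229 + 0.1130 = 4.342 m³/s; C = (4.229·3.136 + 0.1130·14.50)/4.342 = 3.432 mg/L.

3.43 mg/L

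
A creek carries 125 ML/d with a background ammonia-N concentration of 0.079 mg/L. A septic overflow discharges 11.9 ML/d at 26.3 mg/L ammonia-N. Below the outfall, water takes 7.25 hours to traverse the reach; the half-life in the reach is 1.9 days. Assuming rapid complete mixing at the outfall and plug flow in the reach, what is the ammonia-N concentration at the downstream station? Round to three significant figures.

2.11 mg/L

Mixed concentration C = ΣQC/ΣQ = (125.0·0.07900 + 11.90·26.30) / 136.9 = 322.8/136.9 = 2.358 mg/L.
Half-life 1.9 d → k = ln 2 / 1.9 = 0.3648 d⁻¹.
First-order decay: C = 2.358·exp(−k·t) = 2.358·0.8957 = 2.112 mg/L.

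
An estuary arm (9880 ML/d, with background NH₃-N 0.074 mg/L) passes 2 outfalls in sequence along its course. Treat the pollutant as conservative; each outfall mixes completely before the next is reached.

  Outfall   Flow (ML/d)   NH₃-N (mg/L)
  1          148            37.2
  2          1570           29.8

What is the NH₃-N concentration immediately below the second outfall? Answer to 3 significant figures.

4.57 mg/L

Below outfall 1: Q → 10030 ML/d, C = (9880·0.07400 + 148.0·37.20)/10030 = 0.6219 mg/L.
Below outfall 2: Q → 11600 ML/d, C = (10030·0.6219 + 1570·29.80)/11600 = 4.572 mg/L.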